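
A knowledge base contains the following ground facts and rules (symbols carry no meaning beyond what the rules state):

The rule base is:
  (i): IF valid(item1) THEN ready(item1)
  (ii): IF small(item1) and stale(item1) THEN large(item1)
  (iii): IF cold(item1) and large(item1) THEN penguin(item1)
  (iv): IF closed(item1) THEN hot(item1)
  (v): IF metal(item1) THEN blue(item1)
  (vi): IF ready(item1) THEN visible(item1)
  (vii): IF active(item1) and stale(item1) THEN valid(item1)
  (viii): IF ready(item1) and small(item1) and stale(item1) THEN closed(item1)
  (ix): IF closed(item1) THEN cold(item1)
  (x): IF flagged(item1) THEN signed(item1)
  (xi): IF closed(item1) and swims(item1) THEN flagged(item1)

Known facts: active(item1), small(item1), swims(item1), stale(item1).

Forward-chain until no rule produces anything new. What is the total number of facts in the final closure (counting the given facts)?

14

[1] (ii) [IF small(item1) and stale(item1) THEN large(item1)]; (vii) [IF active(item1) and stale(item1) THEN valid(item1)]. ⇒ new: large(item1), valid(item1).
[2] (i) [IF valid(item1) THEN ready(item1)]. ⇒ new: ready(item1).
[3] (vi) [IF ready(item1) THEN visible(item1)]; (viii) [IF ready(item1) and small(item1) and stale(item1) THEN closed(item1)]. ⇒ new: visible(item1), closed(item1).
[4] (iv) [IF closed(item1) THEN hot(item1)]; (ix) [IF closed(item1) THEN cold(item1)]; (xi) [IF closed(item1) and swims(item1) THEN flagged(item1)]. ⇒ new: hot(item1), cold(item1), flagged(item1).
[5] (iii) [IF cold(item1) and large(item1) THEN penguin(item1)]; (x) [IF flagged(item1) THEN signed(item1)]. ⇒ new: penguin(item1), signed(item1).
Closure: {active(item1), closed(item1), cold(item1), flagged(item1), hot(item1), large(item1), penguin(item1), ready(item1), signed(item1), small(item1), stale(item1), swims(item1), valid(item1), visible(item1)} — 14 facts.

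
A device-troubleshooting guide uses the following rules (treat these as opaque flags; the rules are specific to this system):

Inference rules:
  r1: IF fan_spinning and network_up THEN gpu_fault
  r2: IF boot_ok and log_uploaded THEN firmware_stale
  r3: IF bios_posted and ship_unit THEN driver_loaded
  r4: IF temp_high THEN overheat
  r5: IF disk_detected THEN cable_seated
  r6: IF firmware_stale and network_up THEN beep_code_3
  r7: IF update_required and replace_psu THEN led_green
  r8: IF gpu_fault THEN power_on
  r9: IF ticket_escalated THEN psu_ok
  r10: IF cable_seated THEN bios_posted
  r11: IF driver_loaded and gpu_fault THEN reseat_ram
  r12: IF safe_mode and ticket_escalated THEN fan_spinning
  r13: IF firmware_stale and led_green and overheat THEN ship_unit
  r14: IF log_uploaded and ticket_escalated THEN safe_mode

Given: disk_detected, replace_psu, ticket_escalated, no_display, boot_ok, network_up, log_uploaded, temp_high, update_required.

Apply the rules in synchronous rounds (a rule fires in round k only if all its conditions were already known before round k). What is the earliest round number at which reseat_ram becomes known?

4

Round 1 — r2, r4, r5, r7, r9, r14, derive firmware_stale, overheat, cable_seated, led_green, psu_ok, safe_mode.
Round 2 — r6, r10, r12, r13, derive beep_code_3, bios_posted, fan_spinning, ship_unit.
Round 3 — r1, r3, derive gpu_fault, driver_loaded.
Round 4 — r8, r11, derive power_on, reseat_ram.
reseat_ram first appears in round 4.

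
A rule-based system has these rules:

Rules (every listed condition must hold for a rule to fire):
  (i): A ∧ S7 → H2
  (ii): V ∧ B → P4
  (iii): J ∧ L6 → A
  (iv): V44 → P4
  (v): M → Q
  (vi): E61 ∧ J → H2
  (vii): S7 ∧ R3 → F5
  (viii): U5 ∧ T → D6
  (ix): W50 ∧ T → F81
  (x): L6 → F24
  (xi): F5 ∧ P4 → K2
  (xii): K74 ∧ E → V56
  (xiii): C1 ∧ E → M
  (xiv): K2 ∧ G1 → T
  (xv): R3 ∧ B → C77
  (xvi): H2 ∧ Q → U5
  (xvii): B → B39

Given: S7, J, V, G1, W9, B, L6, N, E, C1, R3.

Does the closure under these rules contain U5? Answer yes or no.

Round 1 fires (ii), (iii), (vii), (x), (xiii), (xv), (xvii), giving P4, A, F5, F24, M, C77, B39.
Round 2 fires (i), (v), (xi), giving H2, Q, K2.
Round 3 fires (xiv), (xvi), giving T, U5.
Round 4 fires (viii), giving D6.
U5 appears in round 3, so it is derivable.

yes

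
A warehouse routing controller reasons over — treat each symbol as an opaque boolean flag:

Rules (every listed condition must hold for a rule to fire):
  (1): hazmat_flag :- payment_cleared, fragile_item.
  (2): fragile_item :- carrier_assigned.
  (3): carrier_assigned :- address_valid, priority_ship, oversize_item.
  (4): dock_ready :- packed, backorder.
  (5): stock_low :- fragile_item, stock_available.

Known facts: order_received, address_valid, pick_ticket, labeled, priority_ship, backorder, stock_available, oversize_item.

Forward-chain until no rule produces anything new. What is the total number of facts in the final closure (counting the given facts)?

[1] (3) [carrier_assigned :- address_valid, priority_ship, oversize_item.]. ⇒ new: carrier_assigned.
[2] (2) [fragile_item :- carrier_assigned.]. ⇒ new: fragile_item.
[3] (5) [stock_low :- fragile_item, stock_available.]. ⇒ new: stock_low.
Closure: {address_valid, backorder, carrier_assigned, fragile_item, labeled, order_received, oversize_item, pick_ticket, priority_ship, stock_available, stock_low} — 11 facts.

11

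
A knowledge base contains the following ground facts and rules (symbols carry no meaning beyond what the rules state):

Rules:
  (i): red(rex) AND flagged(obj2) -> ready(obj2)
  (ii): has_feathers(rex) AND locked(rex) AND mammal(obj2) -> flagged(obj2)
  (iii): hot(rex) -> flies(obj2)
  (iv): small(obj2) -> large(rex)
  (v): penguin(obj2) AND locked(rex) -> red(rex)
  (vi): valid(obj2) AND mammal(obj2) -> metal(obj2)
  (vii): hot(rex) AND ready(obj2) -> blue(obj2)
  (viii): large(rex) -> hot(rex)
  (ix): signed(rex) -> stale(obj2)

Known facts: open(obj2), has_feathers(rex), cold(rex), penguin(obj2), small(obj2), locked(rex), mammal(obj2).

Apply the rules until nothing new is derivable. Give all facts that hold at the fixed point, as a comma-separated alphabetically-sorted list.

blue(obj2), cold(rex), flagged(obj2), flies(obj2), has_feathers(rex), hot(rex), large(rex), locked(rex), mammal(obj2), open(obj2), penguin(obj2), ready(obj2), red(rex), small(obj2)

[1] (ii) [has_feathers(rex) AND locked(rex) AND mammal(obj2) -> flagged(obj2)]; (iv) [small(obj2) -> large(rex)]; (v) [penguin(obj2) AND locked(rex) -> red(rex)]. ⇒ new: flagged(obj2), large(rex), red(rex).
[2] (i) [red(rex) AND flagged(obj2) -> ready(obj2)]; (viii) [large(rex) -> hot(rex)]. ⇒ new: ready(obj2), hot(rex).
[3] (iii) [hot(rex) -> flies(obj2)]; (vii) [hot(rex) AND ready(obj2) -> blue(obj2)]. ⇒ new: flies(obj2), blue(obj2).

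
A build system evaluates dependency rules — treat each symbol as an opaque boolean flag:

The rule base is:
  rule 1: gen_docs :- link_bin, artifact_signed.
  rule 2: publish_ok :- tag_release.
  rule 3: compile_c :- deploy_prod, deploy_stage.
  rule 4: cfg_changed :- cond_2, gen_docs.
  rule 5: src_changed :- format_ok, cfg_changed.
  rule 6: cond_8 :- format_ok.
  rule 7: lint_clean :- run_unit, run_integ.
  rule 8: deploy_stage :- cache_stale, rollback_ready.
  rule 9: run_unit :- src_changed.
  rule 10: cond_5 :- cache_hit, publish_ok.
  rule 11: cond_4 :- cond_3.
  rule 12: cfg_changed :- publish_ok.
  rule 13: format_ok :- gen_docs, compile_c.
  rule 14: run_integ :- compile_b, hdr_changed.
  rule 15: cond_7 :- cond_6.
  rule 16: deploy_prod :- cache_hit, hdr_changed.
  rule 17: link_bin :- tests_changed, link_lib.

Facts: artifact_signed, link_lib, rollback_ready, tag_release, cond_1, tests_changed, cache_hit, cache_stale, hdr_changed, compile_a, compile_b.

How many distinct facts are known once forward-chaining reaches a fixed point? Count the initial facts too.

Round 1: rule 2 [publish_ok :- tag_release.]; rule 8 [deploy_stage :- cache_stale, rollback_ready.]; rule 14 [run_integ :- compile_b, hdr_changed.]; rule 16 [deploy_prod :- cache_hit, hdr_changed.]; rule 17 [link_bin :- tests_changed, link_lib.]. New: publish_ok, deploy_stage, run_integ, deploy_prod, link_bin.
Round 2: rule 1 [gen_docs :- link_bin, artifact_signed.]; rule 3 [compile_c :- deploy_prod, deploy_stage.]; rule 10 [cond_5 :- cache_hit, publish_ok.]; rule 12 [cfg_changed :- publish_ok.]. New: gen_docs, compile_c, cond_5, cfg_changed.
Round 3: rule 13 [format_ok :- gen_docs, compile_c.]. New: format_ok.
Round 4: rule 5 [src_changed :- format_ok, cfg_changed.]; rule 6 [cond_8 :- format_ok.]. New: src_changed, cond_8.
Round 5: rule 9 [run_unit :- src_changed.]. New: run_unit.
Round 6: rule 7 [lint_clean :- run_unit, run_integ.]. New: lint_clean.
Closure: {artifact_signed, cache_hit, cache_stale, cfg_changed, compile_a, compile_b, compile_c, cond_1, cond_5, cond_8, deploy_prod, deploy_stage, format_ok, gen_docs, hdr_changed, link_bin, link_lib, lint_clean, publish_ok, rollback_ready, run_integ, run_unit, src_changed, tag_release, tests_changed} — 25 facts.

25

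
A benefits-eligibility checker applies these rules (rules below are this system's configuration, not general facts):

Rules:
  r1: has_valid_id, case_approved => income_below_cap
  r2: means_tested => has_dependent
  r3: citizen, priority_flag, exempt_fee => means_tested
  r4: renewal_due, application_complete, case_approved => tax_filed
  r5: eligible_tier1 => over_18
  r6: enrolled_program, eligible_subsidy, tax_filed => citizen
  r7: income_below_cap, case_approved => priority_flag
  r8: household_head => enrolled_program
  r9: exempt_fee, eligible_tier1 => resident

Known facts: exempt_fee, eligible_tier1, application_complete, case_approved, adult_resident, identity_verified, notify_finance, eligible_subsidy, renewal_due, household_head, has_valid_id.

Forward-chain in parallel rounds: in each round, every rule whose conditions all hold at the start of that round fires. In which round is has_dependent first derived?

Round 1: r1 [has_valid_id, case_approved => income_below_cap]; r4 [renewal_due, application_complete, case_approved => tax_filed]; r5 [eligible_tier1 => over_18]; r8 [household_head => enrolled_program]; r9 [exempt_fee, eligible_tier1 => resident]. New: income_below_cap, tax_filed, over_18, enrolled_program, resident.
Round 2: r6 [enrolled_program, eligible_subsidy, tax_filed => citizen]; r7 [income_below_cap, case_approved => priority_flag]. New: citizen, priority_flag.
Round 3: r3 [citizen, priority_flag, exempt_fee => means_tested]. New: means_tested.
Round 4: r2 [means_tested => has_dependent]. New: has_dependent.
has_dependent first appears in round 4.

4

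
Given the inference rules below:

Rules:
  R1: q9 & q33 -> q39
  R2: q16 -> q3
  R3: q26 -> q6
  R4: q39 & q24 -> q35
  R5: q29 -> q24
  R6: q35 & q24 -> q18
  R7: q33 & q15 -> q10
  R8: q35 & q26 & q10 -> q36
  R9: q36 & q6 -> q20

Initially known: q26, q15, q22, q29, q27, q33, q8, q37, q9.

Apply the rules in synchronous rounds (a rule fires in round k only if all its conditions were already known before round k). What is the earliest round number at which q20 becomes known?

[1] R1 [q9 & q33 -> q39]; R3 [q26 -> q6]; R5 [q29 -> q24]; R7 [q33 & q15 -> q10]. ⇒ new: q39, q6, q24, q10.
[2] R4 [q39 & q24 -> q35]. ⇒ new: q35.
[3] R6 [q35 & q24 -> q18]; R8 [q35 & q26 & q10 -> q36]. ⇒ new: q18, q36.
[4] R9 [q36 & q6 -> q20]. ⇒ new: q20.
q20 first appears in round 4.

4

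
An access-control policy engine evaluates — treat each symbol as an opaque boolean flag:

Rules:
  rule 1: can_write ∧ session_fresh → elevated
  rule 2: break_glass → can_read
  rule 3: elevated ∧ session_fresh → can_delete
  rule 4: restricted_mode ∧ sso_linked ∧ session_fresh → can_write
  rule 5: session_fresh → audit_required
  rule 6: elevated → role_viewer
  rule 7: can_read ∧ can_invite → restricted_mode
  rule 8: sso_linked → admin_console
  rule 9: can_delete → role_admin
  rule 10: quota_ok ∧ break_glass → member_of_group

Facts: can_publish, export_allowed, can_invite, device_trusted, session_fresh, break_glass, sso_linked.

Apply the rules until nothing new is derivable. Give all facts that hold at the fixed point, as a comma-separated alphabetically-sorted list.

[1] rule 2 [break_glass → can_read]; rule 5 [session_fresh → audit_required]; rule 8 [sso_linked → admin_console]. ⇒ new: can_read, audit_required, admin_console.
[2] rule 7 [can_read ∧ can_invite → restricted_mode]. ⇒ new: restricted_mode.
[3] rule 4 [restricted_mode ∧ sso_linked ∧ session_fresh → can_write]. ⇒ new: can_write.
[4] rule 1 [can_write ∧ session_fresh → elevated]. ⇒ new: elevated.
[5] rule 3 [elevated ∧ session_fresh → can_delete]; rule 6 [elevated → role_viewer]. ⇒ new: can_delete, role_viewer.
[6] rule 9 [can_delete → role_admin]. ⇒ new: role_admin.

admin_console, audit_required, break_glass, can_delete, can_invite, can_publish, can_read, can_write, device_trusted, elevated, export_allowed, restricted_mode, role_admin, role_viewer, session_fresh, sso_linked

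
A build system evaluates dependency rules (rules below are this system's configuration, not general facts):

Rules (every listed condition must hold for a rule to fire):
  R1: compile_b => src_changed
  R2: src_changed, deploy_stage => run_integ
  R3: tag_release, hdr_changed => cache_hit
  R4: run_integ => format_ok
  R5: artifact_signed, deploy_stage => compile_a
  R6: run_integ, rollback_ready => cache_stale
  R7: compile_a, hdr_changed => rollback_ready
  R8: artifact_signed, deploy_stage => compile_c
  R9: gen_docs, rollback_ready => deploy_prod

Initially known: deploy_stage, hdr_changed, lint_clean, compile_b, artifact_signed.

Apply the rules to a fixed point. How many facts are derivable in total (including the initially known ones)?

12

Round 1 — R1, R5, R8, derive src_changed, compile_a, compile_c.
Round 2 — R2, R7, derive run_integ, rollback_ready.
Round 3 — R4, R6, derive format_ok, cache_stale.
Closure: {artifact_signed, cache_stale, compile_a, compile_b, compile_c, deploy_stage, format_ok, hdr_changed, lint_clean, rollback_ready, run_integ, src_changed} — 12 facts.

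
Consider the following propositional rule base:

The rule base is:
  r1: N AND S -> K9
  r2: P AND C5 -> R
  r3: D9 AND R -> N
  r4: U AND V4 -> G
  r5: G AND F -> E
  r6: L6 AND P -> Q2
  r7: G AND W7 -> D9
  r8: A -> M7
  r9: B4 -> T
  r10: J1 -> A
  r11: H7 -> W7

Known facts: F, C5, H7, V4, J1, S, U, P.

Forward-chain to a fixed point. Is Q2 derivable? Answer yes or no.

no

Round 1 — r2, r4, r10, r11, derive R, G, A, W7.
Round 2 — r5, r7, r8, derive E, D9, M7.
Round 3 — r3, derive N.
Round 4 — r1, derive K9.
Fixed point reached. Q2 is concluded only by r6; r6 needs L6 (never derived).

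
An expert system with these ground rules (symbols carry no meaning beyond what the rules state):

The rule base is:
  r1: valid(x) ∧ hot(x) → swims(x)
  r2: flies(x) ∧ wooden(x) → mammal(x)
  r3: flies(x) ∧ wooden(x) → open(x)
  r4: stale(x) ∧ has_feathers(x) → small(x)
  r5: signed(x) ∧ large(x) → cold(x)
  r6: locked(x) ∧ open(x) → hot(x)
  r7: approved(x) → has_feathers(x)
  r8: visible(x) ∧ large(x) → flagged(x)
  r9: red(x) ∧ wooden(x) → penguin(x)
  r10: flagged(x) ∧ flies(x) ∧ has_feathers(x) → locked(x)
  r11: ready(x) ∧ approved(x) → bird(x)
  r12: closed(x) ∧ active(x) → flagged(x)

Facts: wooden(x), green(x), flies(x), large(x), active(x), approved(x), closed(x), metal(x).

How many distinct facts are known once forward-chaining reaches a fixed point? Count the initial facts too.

[1] r2 [flies(x) ∧ wooden(x) → mammal(x)]; r3 [flies(x) ∧ wooden(x) → open(x)]; r7 [approved(x) → has_feathers(x)]; r12 [closed(x) ∧ active(x) → flagged(x)]. ⇒ new: mammal(x), open(x), has_feathers(x), flagged(x).
[2] r10 [flagged(x) ∧ flies(x) ∧ has_feathers(x) → locked(x)]. ⇒ new: locked(x).
[3] r6 [locked(x) ∧ open(x) → hot(x)]. ⇒ new: hot(x).
Closure: {active(x), approved(x), closed(x), flagged(x), flies(x), green(x), has_feathers(x), hot(x), large(x), locked(x), mammal(x), metal(x), open(x), wooden(x)} — 14 facts.

14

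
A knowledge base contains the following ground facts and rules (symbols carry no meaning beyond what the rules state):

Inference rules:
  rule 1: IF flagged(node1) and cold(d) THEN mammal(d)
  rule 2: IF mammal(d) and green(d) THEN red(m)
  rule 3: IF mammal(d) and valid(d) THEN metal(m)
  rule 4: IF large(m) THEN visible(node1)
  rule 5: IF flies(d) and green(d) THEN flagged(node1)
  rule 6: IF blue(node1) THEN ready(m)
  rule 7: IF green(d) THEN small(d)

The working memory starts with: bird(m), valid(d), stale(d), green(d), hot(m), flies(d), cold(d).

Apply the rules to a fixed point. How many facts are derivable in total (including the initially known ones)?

12

Round 1: rule 5 [IF flies(d) and green(d) THEN flagged(node1)]; rule 7 [IF green(d) THEN small(d)]. Adds flagged(node1), small(d).
Round 2: rule 1 [IF flagged(node1) and cold(d) THEN mammal(d)]. Adds mammal(d).
Round 3: rule 2 [IF mammal(d) and green(d) THEN red(m)]; rule 3 [IF mammal(d) and valid(d) THEN metal(m)]. Adds red(m), metal(m).
Closure: {bird(m), cold(d), flagged(node1), flies(d), green(d), hot(m), mammal(d), metal(m), red(m), small(d), stale(d), valid(d)} — 12 facts.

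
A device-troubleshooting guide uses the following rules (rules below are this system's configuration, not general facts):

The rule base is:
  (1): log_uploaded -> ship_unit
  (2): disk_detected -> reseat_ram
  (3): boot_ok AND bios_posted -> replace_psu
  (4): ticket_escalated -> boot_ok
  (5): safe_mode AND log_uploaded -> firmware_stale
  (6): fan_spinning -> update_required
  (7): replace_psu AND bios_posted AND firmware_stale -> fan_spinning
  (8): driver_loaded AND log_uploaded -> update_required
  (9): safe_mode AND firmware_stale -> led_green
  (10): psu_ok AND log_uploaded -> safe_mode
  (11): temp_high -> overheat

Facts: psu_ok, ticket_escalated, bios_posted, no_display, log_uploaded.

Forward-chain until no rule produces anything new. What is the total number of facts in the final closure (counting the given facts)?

Round 1: (1) [log_uploaded -> ship_unit]; (4) [ticket_escalated -> boot_ok]; (10) [psu_ok AND log_uploaded -> safe_mode]. New: ship_unit, boot_ok, safe_mode.
Round 2: (3) [boot_ok AND bios_posted -> replace_psu]; (5) [safe_mode AND log_uploaded -> firmware_stale]. New: replace_psu, firmware_stale.
Round 3: (7) [replace_psu AND bios_posted AND firmware_stale -> fan_spinning]; (9) [safe_mode AND firmware_stale -> led_green]. New: fan_spinning, led_green.
Round 4: (6) [fan_spinning -> update_required]. New: update_required.
Closure: {bios_posted, boot_ok, fan_spinning, firmware_stale, led_green, log_uploaded, no_display, psu_ok, replace_psu, safe_mode, ship_unit, ticket_escalated, update_required} — 13 facts.

13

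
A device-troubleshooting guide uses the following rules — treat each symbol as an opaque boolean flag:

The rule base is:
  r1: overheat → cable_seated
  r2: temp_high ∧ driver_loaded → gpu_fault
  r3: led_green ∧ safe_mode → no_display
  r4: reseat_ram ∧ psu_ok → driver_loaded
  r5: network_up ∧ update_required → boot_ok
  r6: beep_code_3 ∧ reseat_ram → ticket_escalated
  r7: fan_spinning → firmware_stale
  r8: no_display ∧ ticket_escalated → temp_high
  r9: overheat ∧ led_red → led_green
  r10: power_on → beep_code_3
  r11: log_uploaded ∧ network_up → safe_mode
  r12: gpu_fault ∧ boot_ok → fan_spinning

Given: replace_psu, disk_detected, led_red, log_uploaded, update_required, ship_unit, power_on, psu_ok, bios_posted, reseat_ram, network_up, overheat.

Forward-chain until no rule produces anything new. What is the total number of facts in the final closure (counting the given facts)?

Round 1: r1 [overheat → cable_seated]; r4 [reseat_ram ∧ psu_ok → driver_loaded]; r5 [network_up ∧ update_required → boot_ok]; r9 [overheat ∧ led_red → led_green]; r10 [power_on → beep_code_3]; r11 [log_uploaded ∧ network_up → safe_mode]. New: cable_seated, driver_loaded, boot_ok, led_green, beep_code_3, safe_mode.
Round 2: r3 [led_green ∧ safe_mode → no_display]; r6 [beep_code_3 ∧ reseat_ram → ticket_escalated]. New: no_display, ticket_escalated.
Round 3: r8 [no_display ∧ ticket_escalated → temp_high]. New: temp_high.
Round 4: r2 [temp_high ∧ driver_loaded → gpu_fault]. New: gpu_fault.
Round 5: r12 [gpu_fault ∧ boot_ok → fan_spinning]. New: fan_spinning.
Round 6: r7 [fan_spinning → firmware_stale]. New: firmware_stale.
Closure: {beep_code_3, bios_posted, boot_ok, cable_seated, disk_detected, driver_loaded, fan_spinning, firmware_stale, gpu_fault, led_green, led_red, log_uploaded, network_up, no_display, overheat, power_on, psu_ok, replace_psu, reseat_ram, safe_mode, ship_unit, temp_high, ticket_escalated, update_required} — 24 facts.

24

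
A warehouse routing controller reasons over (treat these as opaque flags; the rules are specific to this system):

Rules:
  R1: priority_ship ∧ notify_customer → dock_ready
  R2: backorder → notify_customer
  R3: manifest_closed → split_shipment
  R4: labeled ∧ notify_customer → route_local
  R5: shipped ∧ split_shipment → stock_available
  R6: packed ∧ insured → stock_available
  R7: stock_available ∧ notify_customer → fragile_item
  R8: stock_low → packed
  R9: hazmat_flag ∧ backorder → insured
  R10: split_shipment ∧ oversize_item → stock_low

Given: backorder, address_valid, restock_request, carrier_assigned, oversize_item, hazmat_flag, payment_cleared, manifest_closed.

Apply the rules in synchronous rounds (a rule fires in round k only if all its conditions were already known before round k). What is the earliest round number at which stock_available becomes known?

4

Round 1 — R2, R3, R9, derive notify_customer, split_shipment, insured.
Round 2 — R10, derive stock_low.
Round 3 — R8, derive packed.
Round 4 — R6, derive stock_available.
stock_available first appears in round 4.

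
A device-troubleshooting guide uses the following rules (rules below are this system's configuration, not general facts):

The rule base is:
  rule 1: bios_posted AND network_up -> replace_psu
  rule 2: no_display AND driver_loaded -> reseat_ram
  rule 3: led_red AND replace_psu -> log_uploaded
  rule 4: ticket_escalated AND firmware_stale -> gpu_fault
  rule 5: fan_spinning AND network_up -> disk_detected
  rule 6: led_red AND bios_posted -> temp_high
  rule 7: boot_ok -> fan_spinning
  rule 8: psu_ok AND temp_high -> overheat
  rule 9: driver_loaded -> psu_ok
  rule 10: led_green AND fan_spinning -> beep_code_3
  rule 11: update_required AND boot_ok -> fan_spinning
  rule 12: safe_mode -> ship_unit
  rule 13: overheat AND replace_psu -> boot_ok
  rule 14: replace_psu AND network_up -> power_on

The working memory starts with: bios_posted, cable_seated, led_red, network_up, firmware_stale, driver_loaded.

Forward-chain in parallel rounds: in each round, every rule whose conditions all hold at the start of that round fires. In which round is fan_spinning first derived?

Round 1: rule 1 [bios_posted AND network_up -> replace_psu]; rule 6 [led_red AND bios_posted -> temp_high]; rule 9 [driver_loaded -> psu_ok]. New: replace_psu, temp_high, psu_ok.
Round 2: rule 3 [led_red AND replace_psu -> log_uploaded]; rule 8 [psu_ok AND temp_high -> overheat]; rule 14 [replace_psu AND network_up -> power_on]. New: log_uploaded, overheat, power_on.
Round 3: rule 13 [overheat AND replace_psu -> boot_ok]. New: boot_ok.
Round 4: rule 7 [boot_ok -> fan_spinning]. New: fan_spinning.
fan_spinning first appears in round 4.

4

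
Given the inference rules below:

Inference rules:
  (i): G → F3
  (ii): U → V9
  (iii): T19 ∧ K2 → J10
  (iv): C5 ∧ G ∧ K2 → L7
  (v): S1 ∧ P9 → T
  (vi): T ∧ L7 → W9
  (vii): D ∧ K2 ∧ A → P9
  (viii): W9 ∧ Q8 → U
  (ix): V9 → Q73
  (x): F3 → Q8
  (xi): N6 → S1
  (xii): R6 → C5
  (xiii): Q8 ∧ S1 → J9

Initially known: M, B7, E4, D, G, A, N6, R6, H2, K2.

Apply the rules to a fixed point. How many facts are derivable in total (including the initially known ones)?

22

Round 1 fires (i), (vii), (xi), (xii), giving F3, P9, S1, C5.
Round 2 fires (iv), (v), (x), giving L7, T, Q8.
Round 3 fires (vi), (xiii), giving W9, J9.
Round 4 fires (viii), giving U.
Round 5 fires (ii), giving V9.
Round 6 fires (ix), giving Q73.
Closure: {A, B7, C5, D, E4, F3, G, H2, J9, K2, L7, M, N6, P9, Q73, Q8, R6, S1, T, U, V9, W9} — 22 facts.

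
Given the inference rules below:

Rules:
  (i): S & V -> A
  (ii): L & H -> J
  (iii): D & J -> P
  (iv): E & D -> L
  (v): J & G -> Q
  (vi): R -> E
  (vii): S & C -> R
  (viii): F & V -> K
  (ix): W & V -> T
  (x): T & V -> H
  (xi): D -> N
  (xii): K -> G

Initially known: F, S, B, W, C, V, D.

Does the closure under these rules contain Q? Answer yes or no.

yes

Round 1 — (i), (vii), (viii), (ix), (xi), derive A, R, K, T, N.
Round 2 — (vi), (x), (xii), derive E, H, G.
Round 3 — (iv), derive L.
Round 4 — (ii), derive J.
Round 5 — (iii), (v), derive P, Q.
Q appears in round 5, so it is derivable.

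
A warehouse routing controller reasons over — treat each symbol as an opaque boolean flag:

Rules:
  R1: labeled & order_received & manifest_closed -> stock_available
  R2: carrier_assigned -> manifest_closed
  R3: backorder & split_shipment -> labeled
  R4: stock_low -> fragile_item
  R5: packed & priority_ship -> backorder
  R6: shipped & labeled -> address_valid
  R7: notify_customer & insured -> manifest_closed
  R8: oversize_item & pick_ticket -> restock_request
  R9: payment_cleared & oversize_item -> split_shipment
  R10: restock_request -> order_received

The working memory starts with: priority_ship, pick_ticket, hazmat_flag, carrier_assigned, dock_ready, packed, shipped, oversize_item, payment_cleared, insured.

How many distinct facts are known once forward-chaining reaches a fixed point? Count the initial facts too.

[1] R2 [carrier_assigned -> manifest_closed]; R5 [packed & priority_ship -> backorder]; R8 [oversize_item & pick_ticket -> restock_request]; R9 [payment_cleared & oversize_item -> split_shipment]. ⇒ new: manifest_closed, backorder, restock_request, split_shipment.
[2] R3 [backorder & split_shipment -> labeled]; R10 [restock_request -> order_received]. ⇒ new: labeled, order_received.
[3] R1 [labeled & order_received & manifest_closed -> stock_available]; R6 [shipped & labeled -> address_valid]. ⇒ new: stock_available, address_valid.
Closure: {address_valid, backorder, carrier_assigned, dock_ready, hazmat_flag, insured, labeled, manifest_closed, order_received, oversize_item, packed, payment_cleared, pick_ticket, priority_ship, restock_request, shipped, split_shipment, stock_available} — 18 facts.

18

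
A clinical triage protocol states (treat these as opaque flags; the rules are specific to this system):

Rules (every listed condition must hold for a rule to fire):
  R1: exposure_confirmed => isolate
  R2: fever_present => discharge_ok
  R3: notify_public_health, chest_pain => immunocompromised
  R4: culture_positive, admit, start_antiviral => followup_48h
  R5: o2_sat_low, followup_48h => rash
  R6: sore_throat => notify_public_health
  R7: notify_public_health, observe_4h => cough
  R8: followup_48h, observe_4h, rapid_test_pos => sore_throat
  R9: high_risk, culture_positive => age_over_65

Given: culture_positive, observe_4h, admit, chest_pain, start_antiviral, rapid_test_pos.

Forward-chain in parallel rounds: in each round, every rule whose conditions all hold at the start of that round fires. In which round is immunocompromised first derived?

4

Round 1 — R4, derive followup_48h.
Round 2 — R8, derive sore_throat.
Round 3 — R6, derive notify_public_health.
Round 4 — R3, R7, derive immunocompromised, cough.
immunocompromised first appears in round 4.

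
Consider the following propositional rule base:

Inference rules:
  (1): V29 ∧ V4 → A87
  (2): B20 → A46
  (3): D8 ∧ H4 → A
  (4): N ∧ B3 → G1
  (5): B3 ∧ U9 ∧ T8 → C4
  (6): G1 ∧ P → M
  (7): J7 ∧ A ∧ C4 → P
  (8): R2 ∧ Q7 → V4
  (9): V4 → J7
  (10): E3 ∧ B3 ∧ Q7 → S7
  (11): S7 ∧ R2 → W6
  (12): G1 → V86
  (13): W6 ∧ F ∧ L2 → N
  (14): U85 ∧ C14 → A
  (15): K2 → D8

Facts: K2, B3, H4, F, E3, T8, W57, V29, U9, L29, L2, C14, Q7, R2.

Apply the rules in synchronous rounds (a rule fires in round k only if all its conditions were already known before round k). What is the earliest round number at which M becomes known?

5

Round 1: (5) [B3 ∧ U9 ∧ T8 → C4]; (8) [R2 ∧ Q7 → V4]; (10) [E3 ∧ B3 ∧ Q7 → S7]; (15) [K2 → D8]. Adds C4, V4, S7, D8.
Round 2: (1) [V29 ∧ V4 → A87]; (3) [D8 ∧ H4 → A]; (9) [V4 → J7]; (11) [S7 ∧ R2 → W6]. Adds A87, A, J7, W6.
Round 3: (7) [J7 ∧ A ∧ C4 → P]; (13) [W6 ∧ F ∧ L2 → N]. Adds P, N.
Round 4: (4) [N ∧ B3 → G1]. Adds G1.
Round 5: (6) [G1 ∧ P → M]; (12) [G1 → V86]. Adds M, V86.
M first appears in round 5.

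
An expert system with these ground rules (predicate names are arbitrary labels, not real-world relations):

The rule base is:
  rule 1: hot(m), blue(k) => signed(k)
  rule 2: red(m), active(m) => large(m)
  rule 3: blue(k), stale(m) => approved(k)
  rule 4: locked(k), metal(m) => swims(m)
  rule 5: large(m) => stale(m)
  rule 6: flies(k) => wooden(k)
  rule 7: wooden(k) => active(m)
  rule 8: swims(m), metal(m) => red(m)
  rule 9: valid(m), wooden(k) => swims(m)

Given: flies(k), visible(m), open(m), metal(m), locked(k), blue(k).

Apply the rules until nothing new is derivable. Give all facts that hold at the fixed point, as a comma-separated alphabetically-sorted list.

active(m), approved(k), blue(k), flies(k), large(m), locked(k), metal(m), open(m), red(m), stale(m), swims(m), visible(m), wooden(k)

Round 1: rule 4 [locked(k), metal(m) => swims(m)]; rule 6 [flies(k) => wooden(k)]. New: swims(m), wooden(k).
Round 2: rule 7 [wooden(k) => active(m)]; rule 8 [swims(m), metal(m) => red(m)]. New: active(m), red(m).
Round 3: rule 2 [red(m), active(m) => large(m)]. New: large(m).
Round 4: rule 5 [large(m) => stale(m)]. New: stale(m).
Round 5: rule 3 [blue(k), stale(m) => approved(k)]. New: approved(k).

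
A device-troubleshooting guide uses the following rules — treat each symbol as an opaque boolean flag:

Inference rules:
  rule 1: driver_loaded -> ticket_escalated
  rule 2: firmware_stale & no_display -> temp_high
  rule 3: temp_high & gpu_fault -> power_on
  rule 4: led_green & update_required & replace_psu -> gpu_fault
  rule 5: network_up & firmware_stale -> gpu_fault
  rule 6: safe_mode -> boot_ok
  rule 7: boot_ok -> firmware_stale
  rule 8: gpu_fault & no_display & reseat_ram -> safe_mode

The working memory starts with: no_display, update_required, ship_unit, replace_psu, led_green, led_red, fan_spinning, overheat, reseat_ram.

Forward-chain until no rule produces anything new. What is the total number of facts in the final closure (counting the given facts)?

15

Round 1: rule 4 [led_green & update_required & replace_psu -> gpu_fault]. Adds gpu_fault.
Round 2: rule 8 [gpu_fault & no_display & reseat_ram -> safe_mode]. Adds safe_mode.
Round 3: rule 6 [safe_mode -> boot_ok]. Adds boot_ok.
Round 4: rule 7 [boot_ok -> firmware_stale]. Adds firmware_stale.
Round 5: rule 2 [firmware_stale & no_display -> temp_high]. Adds temp_high.
Round 6: rule 3 [temp_high & gpu_fault -> power_on]. Adds power_on.
Closure: {boot_ok, fan_spinning, firmware_stale, gpu_fault, led_green, led_red, no_display, overheat, power_on, replace_psu, reseat_ram, safe_mode, ship_unit, temp_high, update_required} — 15 facts.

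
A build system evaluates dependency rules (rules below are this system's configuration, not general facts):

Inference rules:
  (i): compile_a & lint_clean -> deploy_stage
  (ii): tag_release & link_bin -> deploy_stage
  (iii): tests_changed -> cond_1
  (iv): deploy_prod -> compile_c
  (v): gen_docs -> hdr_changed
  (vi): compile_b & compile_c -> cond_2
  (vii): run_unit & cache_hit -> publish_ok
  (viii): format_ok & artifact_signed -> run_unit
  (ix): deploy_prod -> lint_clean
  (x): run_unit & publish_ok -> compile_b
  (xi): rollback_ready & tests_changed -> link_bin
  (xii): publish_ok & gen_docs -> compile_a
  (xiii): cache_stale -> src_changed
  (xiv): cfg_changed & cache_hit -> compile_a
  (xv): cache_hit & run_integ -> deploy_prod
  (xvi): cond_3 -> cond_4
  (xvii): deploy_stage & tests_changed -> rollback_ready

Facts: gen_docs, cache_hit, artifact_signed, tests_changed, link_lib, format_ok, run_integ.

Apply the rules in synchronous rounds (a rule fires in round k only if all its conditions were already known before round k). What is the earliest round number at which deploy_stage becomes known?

4

Round 1 fires (iii), (v), (viii), (xv), giving cond_1, hdr_changed, run_unit, deploy_prod.
Round 2 fires (iv), (vii), (ix), giving compile_c, publish_ok, lint_clean.
Round 3 fires (x), (xii), giving compile_b, compile_a.
Round 4 fires (i), (vi), giving deploy_stage, cond_2.
deploy_stage first appears in round 4.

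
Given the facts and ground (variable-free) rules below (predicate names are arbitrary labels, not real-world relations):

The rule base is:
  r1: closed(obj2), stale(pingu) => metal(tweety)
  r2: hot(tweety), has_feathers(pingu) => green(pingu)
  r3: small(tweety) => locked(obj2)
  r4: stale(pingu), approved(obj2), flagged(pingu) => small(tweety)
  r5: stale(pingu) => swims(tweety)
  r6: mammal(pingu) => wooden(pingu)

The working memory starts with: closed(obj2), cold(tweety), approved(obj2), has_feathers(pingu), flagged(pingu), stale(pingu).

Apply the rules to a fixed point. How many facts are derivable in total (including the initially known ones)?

10

[1] r1 [closed(obj2), stale(pingu) => metal(tweety)]; r4 [stale(pingu), approved(obj2), flagged(pingu) => small(tweety)]; r5 [stale(pingu) => swims(tweety)]. ⇒ new: metal(tweety), small(tweety), swims(tweety).
[2] r3 [small(tweety) => locked(obj2)]. ⇒ new: locked(obj2).
Closure: {approved(obj2), closed(obj2), cold(tweety), flagged(pingu), has_feathers(pingu), locked(obj2), metal(tweety), small(tweety), stale(pingu), swims(tweety)} — 10 facts.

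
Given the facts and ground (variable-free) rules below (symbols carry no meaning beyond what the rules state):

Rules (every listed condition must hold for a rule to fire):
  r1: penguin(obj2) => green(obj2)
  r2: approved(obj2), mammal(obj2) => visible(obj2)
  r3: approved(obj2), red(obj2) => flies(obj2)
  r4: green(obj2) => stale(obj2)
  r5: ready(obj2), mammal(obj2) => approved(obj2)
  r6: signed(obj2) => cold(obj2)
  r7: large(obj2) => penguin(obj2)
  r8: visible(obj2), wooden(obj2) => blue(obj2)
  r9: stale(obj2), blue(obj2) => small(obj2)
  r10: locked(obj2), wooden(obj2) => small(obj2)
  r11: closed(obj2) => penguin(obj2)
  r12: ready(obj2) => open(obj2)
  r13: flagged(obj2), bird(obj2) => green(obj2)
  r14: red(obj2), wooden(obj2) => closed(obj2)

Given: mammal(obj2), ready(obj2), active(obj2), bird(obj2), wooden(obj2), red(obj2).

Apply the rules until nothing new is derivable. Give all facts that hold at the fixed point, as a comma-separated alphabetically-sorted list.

active(obj2), approved(obj2), bird(obj2), blue(obj2), closed(obj2), flies(obj2), green(obj2), mammal(obj2), open(obj2), penguin(obj2), ready(obj2), red(obj2), small(obj2), stale(obj2), visible(obj2), wooden(obj2)

[1] r5 [ready(obj2), mammal(obj2) => approved(obj2)]; r12 [ready(obj2) => open(obj2)]; r14 [red(obj2), wooden(obj2) => closed(obj2)]. ⇒ new: approved(obj2), open(obj2), closed(obj2).
[2] r2 [approved(obj2), mammal(obj2) => visible(obj2)]; r3 [approved(obj2), red(obj2) => flies(obj2)]; r11 [closed(obj2) => penguin(obj2)]. ⇒ new: visible(obj2), flies(obj2), penguin(obj2).
[3] r1 [penguin(obj2) => green(obj2)]; r8 [visible(obj2), wooden(obj2) => blue(obj2)]. ⇒ new: green(obj2), blue(obj2).
[4] r4 [green(obj2) => stale(obj2)]. ⇒ new: stale(obj2).
[5] r9 [stale(obj2), blue(obj2) => small(obj2)]. ⇒ new: small(obj2).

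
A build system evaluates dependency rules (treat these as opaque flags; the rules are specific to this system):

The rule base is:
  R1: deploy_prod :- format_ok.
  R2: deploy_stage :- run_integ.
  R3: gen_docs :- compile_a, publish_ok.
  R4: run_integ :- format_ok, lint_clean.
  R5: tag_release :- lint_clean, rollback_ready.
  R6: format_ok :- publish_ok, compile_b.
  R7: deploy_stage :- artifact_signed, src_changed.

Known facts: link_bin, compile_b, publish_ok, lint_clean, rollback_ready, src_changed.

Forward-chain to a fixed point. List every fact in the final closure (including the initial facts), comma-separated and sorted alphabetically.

[1] R5 [tag_release :- lint_clean, rollback_ready.]; R6 [format_ok :- publish_ok, compile_b.]. ⇒ new: tag_release, format_ok.
[2] R1 [deploy_prod :- format_ok.]; R4 [run_integ :- format_ok, lint_clean.]. ⇒ new: deploy_prod, run_integ.
[3] R2 [deploy_stage :- run_integ.]. ⇒ new: deploy_stage.

compile_b, deploy_prod, deploy_stage, format_ok, link_bin, lint_clean, publish_ok, rollback_ready, run_integ, src_changed, tag_release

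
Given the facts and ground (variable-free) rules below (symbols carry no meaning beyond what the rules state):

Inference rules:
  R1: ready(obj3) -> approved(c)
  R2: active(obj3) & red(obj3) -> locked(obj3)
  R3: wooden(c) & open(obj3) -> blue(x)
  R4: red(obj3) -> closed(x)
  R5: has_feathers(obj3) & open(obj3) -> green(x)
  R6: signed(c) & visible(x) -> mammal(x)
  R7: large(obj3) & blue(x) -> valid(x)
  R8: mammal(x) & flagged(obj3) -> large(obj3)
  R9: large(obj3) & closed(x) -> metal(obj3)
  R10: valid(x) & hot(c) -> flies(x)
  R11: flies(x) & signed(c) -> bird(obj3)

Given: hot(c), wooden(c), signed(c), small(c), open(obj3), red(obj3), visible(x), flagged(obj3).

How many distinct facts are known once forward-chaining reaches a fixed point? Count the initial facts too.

[1] R3 [wooden(c) & open(obj3) -> blue(x)]; R4 [red(obj3) -> closed(x)]; R6 [signed(c) & visible(x) -> mammal(x)]. ⇒ new: blue(x), closed(x), mammal(x).
[2] R8 [mammal(x) & flagged(obj3) -> large(obj3)]. ⇒ new: large(obj3).
[3] R7 [large(obj3) & blue(x) -> valid(x)]; R9 [large(obj3) & closed(x) -> metal(obj3)]. ⇒ new: valid(x), metal(obj3).
[4] R10 [valid(x) & hot(c) -> flies(x)]. ⇒ new: flies(x).
[5] R11 [flies(x) & signed(c) -> bird(obj3)]. ⇒ new: bird(obj3).
Closure: {bird(obj3), blue(x), closed(x), flagged(obj3), flies(x), hot(c), large(obj3), mammal(x), metal(obj3), open(obj3), red(obj3), signed(c), small(c), valid(x), visible(x), wooden(c)} — 16 facts.

16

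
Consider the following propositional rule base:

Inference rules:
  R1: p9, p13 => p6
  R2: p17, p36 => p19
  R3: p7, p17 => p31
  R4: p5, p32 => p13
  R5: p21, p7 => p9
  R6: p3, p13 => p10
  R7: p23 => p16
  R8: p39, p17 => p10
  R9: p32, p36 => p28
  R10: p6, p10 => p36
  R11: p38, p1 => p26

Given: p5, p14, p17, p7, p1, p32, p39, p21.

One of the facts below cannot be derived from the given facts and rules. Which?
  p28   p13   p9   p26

Round 1: R3 [p7, p17 => p31]; R4 [p5, p32 => p13]; R5 [p21, p7 => p9]; R8 [p39, p17 => p10]. New: p31, p13, p9, p10.
Round 2: R1 [p9, p13 => p6]. New: p6.
Round 3: R10 [p6, p10 => p36]. New: p36.
Round 4: R2 [p17, p36 => p19]; R9 [p32, p36 => p28]. New: p19, p28.
Derived: p9 (round 1), p13 (round 1), p28 (round 4). p26 never appears in any round.

p26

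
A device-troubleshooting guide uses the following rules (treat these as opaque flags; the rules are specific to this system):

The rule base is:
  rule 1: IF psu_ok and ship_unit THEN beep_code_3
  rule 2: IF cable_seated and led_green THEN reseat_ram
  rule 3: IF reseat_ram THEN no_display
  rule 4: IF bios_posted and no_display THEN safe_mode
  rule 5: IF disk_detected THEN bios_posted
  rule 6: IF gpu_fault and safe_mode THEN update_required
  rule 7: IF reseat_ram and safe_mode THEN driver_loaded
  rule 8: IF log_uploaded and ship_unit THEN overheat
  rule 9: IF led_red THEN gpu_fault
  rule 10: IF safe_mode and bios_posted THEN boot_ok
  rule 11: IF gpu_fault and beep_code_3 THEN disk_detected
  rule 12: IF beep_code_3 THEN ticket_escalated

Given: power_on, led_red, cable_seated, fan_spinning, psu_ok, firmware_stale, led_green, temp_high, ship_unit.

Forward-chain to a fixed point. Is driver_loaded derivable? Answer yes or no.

Round 1 — rule 1, rule 2, rule 9, derive beep_code_3, reseat_ram, gpu_fault.
Round 2 — rule 3, rule 11, rule 12, derive no_display, disk_detected, ticket_escalated.
Round 3 — rule 5, derive bios_posted.
Round 4 — rule 4, derive safe_mode.
Round 5 — rule 6, rule 7, rule 10, derive update_required, driver_loaded, boot_ok.
driver_loaded appears in round 5, so it is derivable.

yes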